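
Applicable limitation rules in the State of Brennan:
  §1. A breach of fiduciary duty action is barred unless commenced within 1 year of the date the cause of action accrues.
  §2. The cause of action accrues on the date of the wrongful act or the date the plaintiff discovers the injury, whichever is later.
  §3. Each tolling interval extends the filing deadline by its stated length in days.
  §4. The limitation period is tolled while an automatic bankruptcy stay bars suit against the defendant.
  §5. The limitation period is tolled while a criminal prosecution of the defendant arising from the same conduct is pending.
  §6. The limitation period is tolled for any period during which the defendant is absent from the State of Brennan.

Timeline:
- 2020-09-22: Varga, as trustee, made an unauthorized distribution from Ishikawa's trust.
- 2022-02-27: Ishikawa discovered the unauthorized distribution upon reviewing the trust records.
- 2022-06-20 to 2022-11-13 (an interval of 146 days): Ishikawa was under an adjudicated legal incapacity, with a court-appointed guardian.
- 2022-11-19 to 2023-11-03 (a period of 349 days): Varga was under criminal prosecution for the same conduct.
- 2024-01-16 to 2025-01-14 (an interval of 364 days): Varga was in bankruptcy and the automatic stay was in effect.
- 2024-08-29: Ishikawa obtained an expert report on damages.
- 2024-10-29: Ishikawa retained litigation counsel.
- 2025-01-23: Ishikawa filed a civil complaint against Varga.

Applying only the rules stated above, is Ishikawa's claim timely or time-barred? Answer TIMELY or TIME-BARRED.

Because discovery on 2022-02-27 post-dates the 2020-09-22 act, accrual under the later-of rule falls on 2022-02-27.
The untolled deadline — 1 year after 2022-02-27 — is 2023-02-27.
The period was tolled for 349 days by the pending criminal prosecution (2022-11-19 to 2023-11-03), pushing the deadline to 2024-02-11.
Because the automatic bankruptcy stay ran from 2024-01-16 to 2025-01-14, the deadline is extended by 364 days to 2025-02-09.
No stated provision tolls the period for the plaintiff's incapacity, so the interval from 2022-06-20 to 2022-11-13 has no effect on the deadline.
None of the other events listed affects the running of the period under the stated rules.
The 2025-01-23 filing precedes the 2025-02-09 deadline; the claim is timely.

TIMELY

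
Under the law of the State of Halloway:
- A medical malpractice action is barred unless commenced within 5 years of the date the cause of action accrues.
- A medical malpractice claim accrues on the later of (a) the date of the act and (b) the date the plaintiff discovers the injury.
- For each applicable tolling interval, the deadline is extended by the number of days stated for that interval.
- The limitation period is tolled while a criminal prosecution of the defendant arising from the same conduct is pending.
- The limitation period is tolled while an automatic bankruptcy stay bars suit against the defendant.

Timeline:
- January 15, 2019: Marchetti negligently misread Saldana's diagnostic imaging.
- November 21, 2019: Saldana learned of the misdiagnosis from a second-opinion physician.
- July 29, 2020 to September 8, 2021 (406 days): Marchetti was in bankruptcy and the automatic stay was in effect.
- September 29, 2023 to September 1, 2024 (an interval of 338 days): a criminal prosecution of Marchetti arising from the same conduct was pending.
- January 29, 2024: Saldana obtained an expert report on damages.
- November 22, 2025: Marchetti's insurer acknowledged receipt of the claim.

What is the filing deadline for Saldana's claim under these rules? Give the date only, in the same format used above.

December 5, 2026

Taking the later of the act (January 15, 2019) and discovery (November 21, 2019), the claim accrued on November 21, 2019.
The untolled deadline — 5 years after November 21, 2019 — is November 21, 2024.
Because the automatic bankruptcy stay ran from July 29, 2020 to September 8, 2021, the deadline is extended by 406 days to January 1, 2026.
Because the pending criminal prosecution ran from September 29, 2023 to September 1, 2024, the deadline is extended by 338 days to December 5, 2026.
None of the other events listed affects the running of the period under the stated rules.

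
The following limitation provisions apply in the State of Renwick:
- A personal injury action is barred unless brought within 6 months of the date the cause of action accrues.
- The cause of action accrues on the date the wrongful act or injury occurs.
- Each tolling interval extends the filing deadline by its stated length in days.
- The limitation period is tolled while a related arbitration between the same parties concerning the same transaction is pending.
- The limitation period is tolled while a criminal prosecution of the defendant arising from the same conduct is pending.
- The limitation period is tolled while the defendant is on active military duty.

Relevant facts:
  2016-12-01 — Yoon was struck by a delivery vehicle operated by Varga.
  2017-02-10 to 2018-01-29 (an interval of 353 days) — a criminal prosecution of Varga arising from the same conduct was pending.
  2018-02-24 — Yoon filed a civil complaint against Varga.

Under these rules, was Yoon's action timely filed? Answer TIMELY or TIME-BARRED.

TIMELY

The claim accrued on 2016-12-01, when the wrongful act occurred.
Adding the 6 months base period to 2016-12-01 gives a deadline of 2017-06-01, before any tolling.
The pending criminal prosecution from 2017-02-10 to 2018-01-29 tolled the period for 353 days, extending the deadline to 2018-05-20.
Filing on 2018-02-24 beat the 2018-05-20 deadline — the action is timely.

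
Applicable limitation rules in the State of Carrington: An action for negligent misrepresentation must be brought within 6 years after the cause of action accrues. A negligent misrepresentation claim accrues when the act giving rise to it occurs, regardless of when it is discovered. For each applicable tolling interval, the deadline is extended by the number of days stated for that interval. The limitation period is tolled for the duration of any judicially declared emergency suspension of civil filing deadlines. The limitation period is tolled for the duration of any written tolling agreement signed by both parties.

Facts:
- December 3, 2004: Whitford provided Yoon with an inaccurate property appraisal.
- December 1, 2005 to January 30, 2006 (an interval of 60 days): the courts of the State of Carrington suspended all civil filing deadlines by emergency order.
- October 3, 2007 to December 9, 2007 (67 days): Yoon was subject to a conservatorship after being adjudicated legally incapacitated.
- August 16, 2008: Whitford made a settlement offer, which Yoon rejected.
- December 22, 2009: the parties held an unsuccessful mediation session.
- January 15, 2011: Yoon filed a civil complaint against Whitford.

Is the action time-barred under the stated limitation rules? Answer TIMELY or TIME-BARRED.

TIMELY

The cause of action accrued on December 3, 2004, the date of the act.
6 years from December 3, 2004 is December 3, 2010.
The period was tolled for 60 days by the emergency suspension of filing deadlines (December 1, 2005 to January 30, 2006), pushing the deadline to February 1, 2011.
The plaintiff's legal incapacity from October 3, 2007 to December 9, 2007 does not toll the period, because no stated rule makes the plaintiff's incapacity a tolling event.
Nothing else in the chronology tolls or restarts the period.
Filing on January 15, 2011 beat the February 1, 2011 deadline — the action is timely.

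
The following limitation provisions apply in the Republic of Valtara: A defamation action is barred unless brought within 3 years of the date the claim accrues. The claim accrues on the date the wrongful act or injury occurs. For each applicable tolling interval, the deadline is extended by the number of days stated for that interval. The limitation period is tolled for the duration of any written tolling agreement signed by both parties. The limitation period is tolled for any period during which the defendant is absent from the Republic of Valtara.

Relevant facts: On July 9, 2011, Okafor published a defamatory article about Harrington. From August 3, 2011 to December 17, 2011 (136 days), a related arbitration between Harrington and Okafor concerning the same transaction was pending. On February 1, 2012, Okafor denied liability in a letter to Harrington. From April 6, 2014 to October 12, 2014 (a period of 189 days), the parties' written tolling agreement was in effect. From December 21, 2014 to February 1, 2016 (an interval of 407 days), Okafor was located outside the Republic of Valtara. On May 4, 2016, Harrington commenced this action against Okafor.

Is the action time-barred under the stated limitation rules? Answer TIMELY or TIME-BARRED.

The limitation period began to run on July 9, 2011.
3 years from July 9, 2011 is July 9, 2014.
The written tolling agreement from April 6, 2014 to October 12, 2014 tolled the period for 189 days, extending the deadline to January 14, 2015.
The defendant's absence from the jurisdiction from December 21, 2014 to February 1, 2016 tolled the period for 407 days, extending the deadline to February 25, 2016.
Although a pending arbitration ran from August 3, 2011 to December 17, 2011, the stated rules do not make that a tolling event, so it is disregarded.
Nothing else in the chronology tolls or restarts the period.
Harrington filed on May 4, 2016, after the February 25, 2016 deadline, so the action is time-barred.

TIME-BARRED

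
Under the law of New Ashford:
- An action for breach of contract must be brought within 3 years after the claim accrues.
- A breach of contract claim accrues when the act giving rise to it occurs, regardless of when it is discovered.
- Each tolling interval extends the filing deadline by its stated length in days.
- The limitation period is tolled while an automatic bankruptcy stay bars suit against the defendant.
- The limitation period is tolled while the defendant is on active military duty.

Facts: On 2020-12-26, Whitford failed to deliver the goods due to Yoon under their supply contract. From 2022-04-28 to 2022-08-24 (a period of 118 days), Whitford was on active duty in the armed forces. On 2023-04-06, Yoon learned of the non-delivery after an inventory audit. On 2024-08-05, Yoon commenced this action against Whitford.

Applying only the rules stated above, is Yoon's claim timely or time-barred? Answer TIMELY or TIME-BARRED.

TIME-BARRED

Accrual is governed by the date of the act, so the period began to run on 2020-12-26; the later discovery on 2023-04-06 is irrelevant under the stated rule.
Adding the 3 years base period to 2020-12-26 gives a deadline of 2023-12-26, before any tolling.
The period was tolled for 118 days by the defendant's active military service (2022-04-28 to 2022-08-24), pushing the deadline to 2024-04-22.
Yoon filed on 2024-08-05, after the 2024-04-22 deadline, so the action is time-barred.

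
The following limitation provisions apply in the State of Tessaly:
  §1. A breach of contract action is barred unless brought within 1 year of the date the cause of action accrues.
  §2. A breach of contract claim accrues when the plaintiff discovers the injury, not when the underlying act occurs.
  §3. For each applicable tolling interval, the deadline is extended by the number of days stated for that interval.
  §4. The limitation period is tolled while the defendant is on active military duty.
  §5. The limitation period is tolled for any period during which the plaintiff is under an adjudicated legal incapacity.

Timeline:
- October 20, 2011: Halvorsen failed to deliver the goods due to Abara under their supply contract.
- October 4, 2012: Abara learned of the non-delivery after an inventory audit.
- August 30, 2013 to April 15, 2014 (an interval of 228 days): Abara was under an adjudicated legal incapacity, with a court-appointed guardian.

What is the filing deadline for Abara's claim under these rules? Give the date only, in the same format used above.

The claim did not accrue until Abara discovered the injury on October 4, 2012; the October 20, 2011 act date does not start the clock under the stated rule.
Adding the 1 year base period to October 4, 2012 gives a deadline of October 4, 2013, before any tolling.
The period was tolled for 228 days by the plaintiff's legal incapacity (August 30, 2013 to April 15, 2014), pushing the deadline to May 20, 2014.

May 20, 2014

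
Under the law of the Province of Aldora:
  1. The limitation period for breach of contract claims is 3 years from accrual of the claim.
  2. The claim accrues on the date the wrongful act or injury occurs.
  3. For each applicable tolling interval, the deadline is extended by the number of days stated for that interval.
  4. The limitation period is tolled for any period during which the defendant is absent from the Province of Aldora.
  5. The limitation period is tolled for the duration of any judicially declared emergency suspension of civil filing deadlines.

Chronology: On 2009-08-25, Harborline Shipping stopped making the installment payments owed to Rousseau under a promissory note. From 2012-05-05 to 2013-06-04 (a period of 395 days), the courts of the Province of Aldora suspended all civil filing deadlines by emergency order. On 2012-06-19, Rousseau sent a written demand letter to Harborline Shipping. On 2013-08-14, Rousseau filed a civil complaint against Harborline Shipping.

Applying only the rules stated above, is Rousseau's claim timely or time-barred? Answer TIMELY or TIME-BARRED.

The claim accrued on 2009-08-25, the date of the act.
3 years from 2009-08-25 is 2012-08-25.
The emergency suspension of filing deadlines from 2012-05-05 to 2013-06-04 tolled the period for 395 days, extending the deadline to 2013-09-24.
Nothing else in the chronology tolls or restarts the period.
Filing on 2013-08-14 beat the 2013-09-24 deadline — the action is timely.

TIMELY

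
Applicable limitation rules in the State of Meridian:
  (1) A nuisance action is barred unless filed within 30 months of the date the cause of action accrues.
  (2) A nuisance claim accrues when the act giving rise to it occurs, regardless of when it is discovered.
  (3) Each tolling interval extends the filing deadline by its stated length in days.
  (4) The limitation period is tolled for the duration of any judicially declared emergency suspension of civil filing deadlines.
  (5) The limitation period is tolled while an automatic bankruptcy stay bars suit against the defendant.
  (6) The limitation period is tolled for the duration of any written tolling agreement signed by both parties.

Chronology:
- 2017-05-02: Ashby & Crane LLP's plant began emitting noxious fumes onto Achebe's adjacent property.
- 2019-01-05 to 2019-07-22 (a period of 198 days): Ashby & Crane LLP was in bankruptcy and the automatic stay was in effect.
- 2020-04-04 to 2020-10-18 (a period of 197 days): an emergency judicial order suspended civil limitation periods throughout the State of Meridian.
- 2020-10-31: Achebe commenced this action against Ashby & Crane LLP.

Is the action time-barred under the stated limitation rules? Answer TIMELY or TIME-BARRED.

The cause of action accrued on 2017-05-02, the date of the act.
30 months from 2017-05-02 is 2019-11-02.
The period was tolled for 198 days by the automatic bankruptcy stay (2019-01-05 to 2019-07-22), pushing the deadline to 2020-05-18.
The period was tolled for 197 days by the emergency suspension of filing deadlines (2020-04-04 to 2020-10-18), pushing the deadline to 2020-12-01.
The 2020-10-31 filing precedes the 2020-12-01 deadline; the claim is timely.

TIMELY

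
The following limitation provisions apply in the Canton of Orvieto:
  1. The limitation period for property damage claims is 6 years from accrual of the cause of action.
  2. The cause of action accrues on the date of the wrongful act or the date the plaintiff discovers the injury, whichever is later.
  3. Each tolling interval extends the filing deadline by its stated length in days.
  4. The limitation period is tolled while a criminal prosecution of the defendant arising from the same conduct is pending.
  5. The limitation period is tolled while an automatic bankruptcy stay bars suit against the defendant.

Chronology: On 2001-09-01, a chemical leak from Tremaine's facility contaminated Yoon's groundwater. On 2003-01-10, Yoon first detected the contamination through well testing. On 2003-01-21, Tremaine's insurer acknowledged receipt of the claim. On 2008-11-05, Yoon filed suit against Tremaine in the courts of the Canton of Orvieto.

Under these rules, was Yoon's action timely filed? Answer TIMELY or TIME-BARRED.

Taking the later of the act (2001-09-01) and discovery (2003-01-10), the claim accrued on 2003-01-10.
6 years from 2003-01-10 is 2009-01-10.
The other events in the timeline have no effect on the limitation period under the stated rules.
The 2008-11-05 filing precedes the 2009-01-10 deadline; the claim is timely.

TIMELY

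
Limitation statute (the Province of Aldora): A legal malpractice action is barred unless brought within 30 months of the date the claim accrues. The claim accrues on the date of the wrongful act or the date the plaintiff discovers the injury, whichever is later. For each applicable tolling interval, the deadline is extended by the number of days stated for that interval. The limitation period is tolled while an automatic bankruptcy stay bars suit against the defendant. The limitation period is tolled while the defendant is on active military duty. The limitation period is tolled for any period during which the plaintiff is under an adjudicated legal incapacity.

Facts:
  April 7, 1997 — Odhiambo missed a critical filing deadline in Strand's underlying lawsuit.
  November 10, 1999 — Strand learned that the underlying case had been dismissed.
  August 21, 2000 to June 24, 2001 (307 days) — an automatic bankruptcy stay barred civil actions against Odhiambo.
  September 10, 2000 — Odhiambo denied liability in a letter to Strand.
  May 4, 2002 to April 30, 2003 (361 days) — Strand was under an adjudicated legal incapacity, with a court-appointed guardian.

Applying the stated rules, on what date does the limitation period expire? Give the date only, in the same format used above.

March 8, 2004

Because discovery on November 10, 1999 post-dates the April 7, 1997 act, accrual under the later-of rule falls on November 10, 1999.
30 months from November 10, 1999 is May 10, 2002.
The period was tolled for 307 days by the automatic bankruptcy stay (August 21, 2000 to June 24, 2001), pushing the deadline to March 13, 2003.
Because the plaintiff's legal incapacity ran from May 4, 2002 to April 30, 2003, the deadline is extended by 361 days to March 8, 2004.
The other events in the timeline have no effect on the limitation period under the stated rules.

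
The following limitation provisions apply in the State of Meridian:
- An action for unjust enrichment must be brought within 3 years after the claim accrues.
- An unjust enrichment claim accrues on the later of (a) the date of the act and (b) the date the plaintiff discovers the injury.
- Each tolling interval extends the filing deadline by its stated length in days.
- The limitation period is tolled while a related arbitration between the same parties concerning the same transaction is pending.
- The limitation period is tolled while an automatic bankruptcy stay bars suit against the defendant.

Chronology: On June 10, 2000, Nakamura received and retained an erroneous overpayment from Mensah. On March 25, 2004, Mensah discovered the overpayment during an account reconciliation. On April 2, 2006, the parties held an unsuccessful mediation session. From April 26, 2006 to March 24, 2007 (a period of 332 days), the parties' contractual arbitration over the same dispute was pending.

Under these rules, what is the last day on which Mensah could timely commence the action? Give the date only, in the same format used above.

Taking the later of the act (June 10, 2000) and discovery (March 25, 2004), the claim accrued on March 25, 2004.
Adding the 3 years base period to March 25, 2004 gives a deadline of March 25, 2007, before any tolling.
The pending related arbitration from April 26, 2006 to March 24, 2007 tolled the period for 332 days, extending the deadline to February 20, 2008.
Nothing else in the chronology tolls or restarts the period.

February 20, 2008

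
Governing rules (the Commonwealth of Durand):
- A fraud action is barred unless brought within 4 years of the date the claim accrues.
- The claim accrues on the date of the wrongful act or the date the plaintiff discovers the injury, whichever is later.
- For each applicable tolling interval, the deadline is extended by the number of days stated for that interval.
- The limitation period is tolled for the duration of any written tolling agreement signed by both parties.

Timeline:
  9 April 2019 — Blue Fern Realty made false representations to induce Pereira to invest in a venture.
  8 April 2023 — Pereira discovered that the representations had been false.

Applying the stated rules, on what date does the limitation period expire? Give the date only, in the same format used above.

8 April 2027

The claim accrued on 8 April 2023 — the later of the 9 April 2019 act and the 8 April 2023 discovery.
The untolled deadline — 4 years after 8 April 2023 — is 8 April 2027.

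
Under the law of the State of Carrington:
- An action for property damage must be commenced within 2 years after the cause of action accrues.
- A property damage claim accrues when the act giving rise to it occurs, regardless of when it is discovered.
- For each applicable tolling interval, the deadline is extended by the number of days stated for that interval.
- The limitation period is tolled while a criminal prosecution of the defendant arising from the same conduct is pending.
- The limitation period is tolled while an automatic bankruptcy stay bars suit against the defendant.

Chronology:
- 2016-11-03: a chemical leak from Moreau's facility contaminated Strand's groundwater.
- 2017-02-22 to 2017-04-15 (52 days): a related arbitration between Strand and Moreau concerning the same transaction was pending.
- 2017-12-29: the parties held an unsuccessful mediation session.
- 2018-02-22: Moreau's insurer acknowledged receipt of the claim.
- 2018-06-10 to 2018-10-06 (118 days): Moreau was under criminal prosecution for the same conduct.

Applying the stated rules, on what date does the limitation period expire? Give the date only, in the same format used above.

2019-03-01

The claim accrued on 2016-11-03, when the wrongful act occurred.
2 years from 2016-11-03 is 2018-11-03.
The pending criminal prosecution from 2018-06-10 to 2018-10-06 tolled the period for 118 days, extending the deadline to 2019-03-01.
Although a pending arbitration ran from 2017-02-22 to 2017-04-15, the stated rules do not make that a tolling event, so it is disregarded.
None of the other events listed affects the running of the period under the stated rules.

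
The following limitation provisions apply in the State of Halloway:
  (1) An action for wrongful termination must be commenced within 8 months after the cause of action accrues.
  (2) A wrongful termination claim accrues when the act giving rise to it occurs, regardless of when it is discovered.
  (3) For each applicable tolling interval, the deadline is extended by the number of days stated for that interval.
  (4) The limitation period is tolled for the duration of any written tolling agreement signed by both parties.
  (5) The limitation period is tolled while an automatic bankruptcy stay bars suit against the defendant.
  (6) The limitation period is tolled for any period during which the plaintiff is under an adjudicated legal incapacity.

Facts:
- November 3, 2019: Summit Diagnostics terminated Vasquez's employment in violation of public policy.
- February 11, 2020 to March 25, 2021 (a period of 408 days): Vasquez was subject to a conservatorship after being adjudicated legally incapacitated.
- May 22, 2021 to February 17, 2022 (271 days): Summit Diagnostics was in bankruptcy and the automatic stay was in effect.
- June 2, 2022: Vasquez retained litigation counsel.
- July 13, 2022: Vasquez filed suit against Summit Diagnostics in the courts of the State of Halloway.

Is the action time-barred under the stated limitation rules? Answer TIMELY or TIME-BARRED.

The claim accrued on November 3, 2019, when the wrongful act occurred.
Adding the 8 months base period to November 3, 2019 gives a deadline of July 3, 2020, before any tolling.
The plaintiff's legal incapacity from February 11, 2020 to March 25, 2021 tolled the period for 408 days, extending the deadline to August 15, 2021.
Because the automatic bankruptcy stay ran from May 22, 2021 to February 17, 2022, the deadline is extended by 271 days to May 13, 2022.
None of the other events listed affects the running of the period under the stated rules.
Vasquez filed on July 13, 2022, after the May 13, 2022 deadline, so the action is time-barred.

TIME-BARRED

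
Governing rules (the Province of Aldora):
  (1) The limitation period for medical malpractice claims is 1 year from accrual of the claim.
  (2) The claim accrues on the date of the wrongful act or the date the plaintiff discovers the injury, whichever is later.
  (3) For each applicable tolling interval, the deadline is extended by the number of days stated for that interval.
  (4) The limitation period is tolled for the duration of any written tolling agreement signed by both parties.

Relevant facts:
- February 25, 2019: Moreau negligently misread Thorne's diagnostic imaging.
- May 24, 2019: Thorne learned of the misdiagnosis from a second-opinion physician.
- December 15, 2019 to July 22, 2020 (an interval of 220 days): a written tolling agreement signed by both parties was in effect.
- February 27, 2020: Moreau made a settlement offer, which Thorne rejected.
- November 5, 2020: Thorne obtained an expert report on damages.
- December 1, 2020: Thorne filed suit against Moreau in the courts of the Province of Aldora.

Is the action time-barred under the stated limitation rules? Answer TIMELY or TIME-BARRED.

TIMELY

Taking the later of the act (February 25, 2019) and discovery (May 24, 2019), the claim accrued on May 24, 2019.
The untolled deadline — 1 year after May 24, 2019 — is May 24, 2020.
The written tolling agreement from December 15, 2019 to July 22, 2020 tolled the period for 220 days, extending the deadline to December 30, 2020.
None of the other events listed affects the running of the period under the stated rules.
Thorne filed on December 1, 2020, before the December 30, 2020 deadline, so the action is timely.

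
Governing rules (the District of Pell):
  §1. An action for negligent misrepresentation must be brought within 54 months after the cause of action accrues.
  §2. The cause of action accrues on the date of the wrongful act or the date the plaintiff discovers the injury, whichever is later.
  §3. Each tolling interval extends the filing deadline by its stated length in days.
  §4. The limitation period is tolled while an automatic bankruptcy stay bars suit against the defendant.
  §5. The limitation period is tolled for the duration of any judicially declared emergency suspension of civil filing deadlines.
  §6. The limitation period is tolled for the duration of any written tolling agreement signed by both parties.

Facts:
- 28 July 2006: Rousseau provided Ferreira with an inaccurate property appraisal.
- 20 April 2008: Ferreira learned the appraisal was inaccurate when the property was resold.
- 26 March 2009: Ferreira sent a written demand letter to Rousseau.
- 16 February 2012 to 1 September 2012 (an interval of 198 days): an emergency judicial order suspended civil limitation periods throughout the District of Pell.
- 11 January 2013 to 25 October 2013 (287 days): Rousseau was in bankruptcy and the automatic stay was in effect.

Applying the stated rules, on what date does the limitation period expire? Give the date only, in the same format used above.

Taking the later of the act (28 July 2006) and discovery (20 April 2008), the claim accrued on 20 April 2008.
54 months from 20 April 2008 is 20 October 2012.
Because the emergency suspension of filing deadlines ran from 16 February 2012 to 1 September 2012, the deadline is extended by 198 days to 6 May 2013.
The automatic bankruptcy stay from 11 January 2013 to 25 October 2013 tolled the period for 287 days, extending the deadline to 17 February 2014.
The other events in the timeline have no effect on the limitation period under the stated rules.

17 February 2014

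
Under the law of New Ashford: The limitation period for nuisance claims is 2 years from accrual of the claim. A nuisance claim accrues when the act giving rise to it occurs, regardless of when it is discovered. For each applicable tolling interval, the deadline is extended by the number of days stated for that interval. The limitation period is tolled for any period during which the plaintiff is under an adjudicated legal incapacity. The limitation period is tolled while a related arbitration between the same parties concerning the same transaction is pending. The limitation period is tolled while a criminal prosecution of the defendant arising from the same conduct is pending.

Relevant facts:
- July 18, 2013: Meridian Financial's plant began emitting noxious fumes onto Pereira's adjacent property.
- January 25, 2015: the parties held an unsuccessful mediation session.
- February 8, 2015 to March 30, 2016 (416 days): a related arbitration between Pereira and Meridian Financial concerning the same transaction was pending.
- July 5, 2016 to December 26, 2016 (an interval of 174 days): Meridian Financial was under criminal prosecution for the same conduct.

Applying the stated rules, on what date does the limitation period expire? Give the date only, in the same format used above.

February 27, 2017

The limitation period began to run on July 18, 2013.
Adding the 2 years base period to July 18, 2013 gives a deadline of July 18, 2015, before any tolling.
Because the pending related arbitration ran from February 8, 2015 to March 30, 2016, the deadline is extended by 416 days to September 6, 2016.
Because the pending criminal prosecution ran from July 5, 2016 to December 26, 2016, the deadline is extended by 174 days to February 27, 2017.
Nothing else in the chronology tolls or restarts the period.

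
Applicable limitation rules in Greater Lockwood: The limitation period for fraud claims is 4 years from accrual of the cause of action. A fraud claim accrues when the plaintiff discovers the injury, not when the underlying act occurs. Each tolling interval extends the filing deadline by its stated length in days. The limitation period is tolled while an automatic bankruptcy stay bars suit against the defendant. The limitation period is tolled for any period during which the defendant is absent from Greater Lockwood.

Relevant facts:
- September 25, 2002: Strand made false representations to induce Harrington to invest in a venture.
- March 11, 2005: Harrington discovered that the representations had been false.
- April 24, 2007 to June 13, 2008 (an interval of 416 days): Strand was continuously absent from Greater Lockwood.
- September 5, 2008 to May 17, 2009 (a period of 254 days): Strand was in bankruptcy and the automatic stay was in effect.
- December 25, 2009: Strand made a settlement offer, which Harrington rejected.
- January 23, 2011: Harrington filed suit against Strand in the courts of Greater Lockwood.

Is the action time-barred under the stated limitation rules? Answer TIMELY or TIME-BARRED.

The claim did not accrue until Harrington discovered the injury on March 11, 2005; the September 25, 2002 act date does not start the clock under the stated rule.
4 years from March 11, 2005 is March 11, 2009.
The defendant's absence from the jurisdiction from April 24, 2007 to June 13, 2008 tolled the period for 416 days, extending the deadline to May 1, 2010.
The period was tolled for 254 days by the automatic bankruptcy stay (September 5, 2008 to May 17, 2009), pushing the deadline to January 10, 2011.
None of the other events listed affects the running of the period under the stated rules.
Harrington filed on January 23, 2011, after the January 10, 2011 deadline, so the action is time-barred.

TIME-BARRED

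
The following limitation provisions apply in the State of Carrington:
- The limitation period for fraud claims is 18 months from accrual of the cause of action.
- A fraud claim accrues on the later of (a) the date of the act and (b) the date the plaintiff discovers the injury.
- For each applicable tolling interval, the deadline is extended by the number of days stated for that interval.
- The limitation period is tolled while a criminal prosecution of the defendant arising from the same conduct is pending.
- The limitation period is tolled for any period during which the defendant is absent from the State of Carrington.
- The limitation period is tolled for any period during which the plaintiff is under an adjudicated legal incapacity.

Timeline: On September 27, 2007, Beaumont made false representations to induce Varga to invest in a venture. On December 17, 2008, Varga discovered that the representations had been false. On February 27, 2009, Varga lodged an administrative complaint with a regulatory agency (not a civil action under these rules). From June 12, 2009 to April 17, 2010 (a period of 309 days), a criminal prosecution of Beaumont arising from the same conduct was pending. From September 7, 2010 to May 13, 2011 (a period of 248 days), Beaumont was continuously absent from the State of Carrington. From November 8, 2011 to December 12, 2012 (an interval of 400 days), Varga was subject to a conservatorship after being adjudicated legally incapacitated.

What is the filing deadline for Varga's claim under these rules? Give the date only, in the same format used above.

The claim accrued on December 17, 2008 — the later of the September 27, 2007 act and the December 17, 2008 discovery.
Adding the 18 months base period to December 17, 2008 gives a deadline of June 17, 2010, before any tolling.
The pending criminal prosecution from June 12, 2009 to April 17, 2010 tolled the period for 309 days, extending the deadline to April 22, 2011.
The period was tolled for 248 days by the defendant's absence from the jurisdiction (September 7, 2010 to May 13, 2011), pushing the deadline to December 26, 2011.
The plaintiff's legal incapacity from November 8, 2011 to December 12, 2012 tolled the period for 400 days, extending the deadline to January 29, 2013.
The other events in the timeline have no effect on the limitation period under the stated rules.

January 29, 2013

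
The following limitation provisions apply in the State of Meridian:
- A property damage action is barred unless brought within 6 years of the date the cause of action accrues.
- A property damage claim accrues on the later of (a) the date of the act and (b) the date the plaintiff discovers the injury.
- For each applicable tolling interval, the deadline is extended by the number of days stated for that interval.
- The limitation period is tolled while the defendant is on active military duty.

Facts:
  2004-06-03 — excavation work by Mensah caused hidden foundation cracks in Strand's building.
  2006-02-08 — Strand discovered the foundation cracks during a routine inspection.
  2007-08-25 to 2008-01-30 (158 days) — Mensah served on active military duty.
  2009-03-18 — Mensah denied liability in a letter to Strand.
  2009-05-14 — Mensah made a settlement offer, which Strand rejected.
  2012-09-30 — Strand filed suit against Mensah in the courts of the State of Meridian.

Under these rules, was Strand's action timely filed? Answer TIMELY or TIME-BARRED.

TIME-BARRED

The claim accrued on 2006-02-08 — the later of the 2004-06-03 act and the 2006-02-08 discovery.
6 years from 2006-02-08 is 2012-02-08.
The defendant's active military service from 2007-08-25 to 2008-01-30 tolled the period for 158 days, extending the deadline to 2012-07-15.
The other events in the timeline have no effect on the limitation period under the stated rules.
The 2012-09-30 filing falls after the 2012-07-15 deadline; the claim is time-barred.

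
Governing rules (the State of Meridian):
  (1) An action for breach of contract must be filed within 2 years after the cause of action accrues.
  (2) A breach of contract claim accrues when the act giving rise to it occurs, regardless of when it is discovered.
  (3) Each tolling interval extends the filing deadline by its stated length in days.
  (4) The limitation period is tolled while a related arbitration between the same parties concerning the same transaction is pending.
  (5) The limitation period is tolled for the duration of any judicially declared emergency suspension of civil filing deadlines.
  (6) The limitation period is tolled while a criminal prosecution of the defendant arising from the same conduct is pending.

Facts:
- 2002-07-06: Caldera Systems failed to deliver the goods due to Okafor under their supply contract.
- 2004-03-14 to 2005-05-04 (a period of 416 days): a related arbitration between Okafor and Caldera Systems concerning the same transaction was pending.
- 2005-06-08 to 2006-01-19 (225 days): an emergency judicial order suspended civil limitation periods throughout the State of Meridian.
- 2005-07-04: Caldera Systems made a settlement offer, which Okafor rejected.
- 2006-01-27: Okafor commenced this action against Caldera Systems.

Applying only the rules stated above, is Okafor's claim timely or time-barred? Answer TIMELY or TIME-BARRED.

TIMELY

The cause of action accrued on 2002-07-06, the date of the act.
Adding the 2 years base period to 2002-07-06 gives a deadline of 2004-07-06, before any tolling.
Because the pending related arbitration ran from 2004-03-14 to 2005-05-04, the deadline is extended by 416 days to 2005-08-26.
Because the emergency suspension of filing deadlines ran from 2005-06-08 to 2006-01-19, the deadline is extended by 225 days to 2006-04-08.
Nothing else in the chronology tolls or restarts the period.
Okafor filed on 2006-01-27, before the 2006-04-08 deadline, so the action is timely.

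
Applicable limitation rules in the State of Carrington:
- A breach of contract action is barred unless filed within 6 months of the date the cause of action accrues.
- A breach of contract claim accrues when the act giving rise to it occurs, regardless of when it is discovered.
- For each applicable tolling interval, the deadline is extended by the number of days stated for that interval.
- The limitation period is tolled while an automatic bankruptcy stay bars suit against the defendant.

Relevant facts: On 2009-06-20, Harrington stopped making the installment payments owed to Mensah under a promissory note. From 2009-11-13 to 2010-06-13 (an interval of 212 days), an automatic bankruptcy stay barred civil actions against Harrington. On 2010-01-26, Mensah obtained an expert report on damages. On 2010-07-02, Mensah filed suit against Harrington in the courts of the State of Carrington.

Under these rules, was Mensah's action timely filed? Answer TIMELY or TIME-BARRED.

The claim accrued on 2009-06-20, when the wrongful act occurred.
Adding the 6 months base period to 2009-06-20 gives a deadline of 2009-12-20, before any tolling.
The period was tolled for 212 days by the automatic bankruptcy stay (2009-11-13 to 2010-06-13), pushing the deadline to 2010-07-20.
Nothing else in the chronology tolls or restarts the period.
Mensah filed on 2010-07-02, before the 2010-07-20 deadline, so the action is timely.

TIMELY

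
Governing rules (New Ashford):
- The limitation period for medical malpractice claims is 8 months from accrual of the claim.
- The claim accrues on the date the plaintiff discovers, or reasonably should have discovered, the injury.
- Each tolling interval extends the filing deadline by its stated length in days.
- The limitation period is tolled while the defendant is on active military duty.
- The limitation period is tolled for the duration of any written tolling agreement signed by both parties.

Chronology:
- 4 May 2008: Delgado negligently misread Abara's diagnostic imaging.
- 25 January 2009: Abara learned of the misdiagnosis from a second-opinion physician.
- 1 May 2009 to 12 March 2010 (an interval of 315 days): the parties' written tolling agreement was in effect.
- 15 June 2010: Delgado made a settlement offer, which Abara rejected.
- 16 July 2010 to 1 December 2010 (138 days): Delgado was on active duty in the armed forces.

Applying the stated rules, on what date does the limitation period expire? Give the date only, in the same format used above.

Under the discovery rule, the claim accrued on 25 January 2009, when Abara discovered the injury — not on the 4 May 2008 date of the underlying act.
Adding the 8 months base period to 25 January 2009 gives a deadline of 25 September 2009, before any tolling.
The written tolling agreement from 1 May 2009 to 12 March 2010 tolled the period for 315 days, extending the deadline to 6 August 2010.
Because the defendant's active military service ran from 16 July 2010 to 1 December 2010, the deadline is extended by 138 days to 22 December 2010.
The other events in the timeline have no effect on the limitation period under the stated rules.

22 December 2010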